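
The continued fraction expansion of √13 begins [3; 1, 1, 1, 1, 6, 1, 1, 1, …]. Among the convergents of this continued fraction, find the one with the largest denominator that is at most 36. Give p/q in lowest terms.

119/33

List convergents until the denominator exceeds the bound:
a_0 = 3: 3/1  (≤ bound)
a_1 = 1: 4/1  (≤ bound)
a_2 = 1: 7/2  (≤ bound)
a_3 = 1: 11/3  (≤ bound)
a_4 = 1: 18/5  (≤ bound)
a_5 = 6: 119/33  (≤ bound)
a_6 = 1: 137/38  (> 36, stop)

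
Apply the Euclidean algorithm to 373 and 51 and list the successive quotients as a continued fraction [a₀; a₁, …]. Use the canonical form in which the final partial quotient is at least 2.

373 ÷ 51 → quotient 7, remainder 16
51 ÷ 16 → quotient 3, remainder 3
16 ÷ 3 → quotient 5, remainder 1
3 ÷ 1 → quotient 3, remainder 0

[7; 3, 5, 3]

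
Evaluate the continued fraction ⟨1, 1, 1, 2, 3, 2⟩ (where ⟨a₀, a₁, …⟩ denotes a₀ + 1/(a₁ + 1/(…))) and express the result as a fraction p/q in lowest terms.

62/39

Work from the innermost term outward:
Start with 2.
3 + 1/(2/1) = 3 + 1/2 = 7/2
2 + 1/(7/2) = 2 + 2/7 = 16/7
1 + 1/(16/7) = 1 + 7/16 = 23/16
1 + 1/(23/16) = 1 + 16/23 = 39/23
1 + 1/(39/23) = 1 + 23/39 = 62/39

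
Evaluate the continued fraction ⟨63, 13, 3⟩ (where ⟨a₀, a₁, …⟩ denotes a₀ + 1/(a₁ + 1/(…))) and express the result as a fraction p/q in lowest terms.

a_0 = 63: 63/1
a_1 = 13: 820/13
a_2 = 3: 2523/40

2523/40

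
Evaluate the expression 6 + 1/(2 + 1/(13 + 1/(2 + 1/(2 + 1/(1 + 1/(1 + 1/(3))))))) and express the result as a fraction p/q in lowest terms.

7759/1197

a_0 = 6: 6/1
a_1 = 2: 13/2
a_2 = 13: 175/27
a_3 = 2: 363/56
a_4 = 2: 901/139
a_5 = 1: 1264/195
a_6 = 1: 2165/334
a_7 = 3: 7759/1197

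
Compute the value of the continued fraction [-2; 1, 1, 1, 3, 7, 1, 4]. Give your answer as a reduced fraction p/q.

-605/444

Start with 4.
1 + 1/(4/1) = 1 + 1/4 = 5/4
7 + 1/(5/4) = 7 + 4/5 = 39/5
3 + 1/(39/5) = 3 + 5/39 = 122/39
1 + 1/(122/39) = 1 + 39/122 = 161/122
1 + 1/(161/122) = 1 + 122/161 = 283/161
1 + 1/(283/161) = 1 + 161/283 = 444/283
-2 + 1/(444/283) = -2 + 283/444 = -605/444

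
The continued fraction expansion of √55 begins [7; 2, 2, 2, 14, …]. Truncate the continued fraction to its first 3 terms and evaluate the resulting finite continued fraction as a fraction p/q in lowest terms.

Start with 2.
2 + 1/(2/1) = 2 + 1/2 = 5/2
7 + 1/(5/2) = 7 + 2/5 = 37/5

37/5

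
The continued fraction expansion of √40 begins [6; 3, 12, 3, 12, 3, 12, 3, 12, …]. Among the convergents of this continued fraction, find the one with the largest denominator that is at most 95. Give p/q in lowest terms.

List convergents until the denominator exceeds the bound:
a_0 = 6: 6/1  (≤ bound)
a_1 = 3: 19/3  (≤ bound)
a_2 = 12: 234/37  (≤ bound)
a_3 = 3: 721/114  (> 95, stop)

234/37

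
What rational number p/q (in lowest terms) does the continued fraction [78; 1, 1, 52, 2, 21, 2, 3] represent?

a_0 = 78: 78/1
a_1 = 1: 79/1
a_2 = 1: 157/2
a_3 = 52: 8243/105
a_4 = 2: 16643/212
a_5 = 21: 357746/4557
a_6 = 2: 732135/9326
a_7 = 3: 2554151/32535

2554151/32535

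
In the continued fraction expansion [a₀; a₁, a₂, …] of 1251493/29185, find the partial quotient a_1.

1251493 ÷ 29185 → quotient 42, remainder 25723
29185 ÷ 25723 → quotient 1, remainder 3462

1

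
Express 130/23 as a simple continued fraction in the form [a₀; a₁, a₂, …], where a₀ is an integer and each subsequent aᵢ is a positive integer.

130 = 5·23 + 15, so a_0 = 5
23 = 1·15 + 8, so a_1 = 1
15 = 1·8 + 7, so a_2 = 1
8 = 1·7 + 1, so a_3 = 1
7 = 7·1 + 0, so a_4 = 7

[5; 1, 1, 1, 7]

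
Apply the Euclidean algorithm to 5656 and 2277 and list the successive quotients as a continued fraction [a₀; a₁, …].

[2; 2, 15, 10, 2, 3]

5656 = 2·2277 + 1102, so a_0 = 2
2277 = 2·1102 + 73, so a_1 = 2
1102 = 15·73 + 7, so a_2 = 15
73 = 10·7 + 3, so a_3 = 10
7 = 2·3 + 1, so a_4 = 2
3 = 3·1 + 0, so a_5 = 3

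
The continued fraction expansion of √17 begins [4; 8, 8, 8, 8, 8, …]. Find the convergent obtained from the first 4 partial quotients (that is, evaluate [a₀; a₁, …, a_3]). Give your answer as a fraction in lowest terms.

Collapse the nested fraction from the inside out:
Start with 8.
8 + 1/(8/1) = 8 + 1/8 = 65/8
8 + 1/(65/8) = 8 + 8/65 = 528/65
4 + 1/(528/65) = 4 + 65/528 = 2177/528

2177/528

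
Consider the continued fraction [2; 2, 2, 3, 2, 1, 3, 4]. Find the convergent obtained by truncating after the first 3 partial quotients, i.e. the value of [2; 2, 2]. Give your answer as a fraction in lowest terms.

12/5

Use the convergent recurrence hₖ = aₖ·hₖ₋₁ + hₖ₋₂ (and likewise for the denominators kₖ):
a_0 = 2: 2/1
a_1 = 2: 5/2
a_2 = 2: 12/5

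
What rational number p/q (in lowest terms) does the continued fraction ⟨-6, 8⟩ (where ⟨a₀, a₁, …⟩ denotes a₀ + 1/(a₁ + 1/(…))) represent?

Start with 8.
-6 + 1/(8/1) = -6 + 1/8 = -47/8

-47/8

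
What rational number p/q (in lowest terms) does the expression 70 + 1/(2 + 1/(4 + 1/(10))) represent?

6481/92

a_0 = 70: 70/1
a_1 = 2: 141/2
a_2 = 4: 634/9
a_3 = 10: 6481/92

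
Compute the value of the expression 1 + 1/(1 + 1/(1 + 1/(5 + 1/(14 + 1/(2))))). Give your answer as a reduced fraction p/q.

Build up convergents one term at a time:
a_0 = 1: 1/1
a_1 = 1: 2/1
a_2 = 1: 3/2
a_3 = 5: 17/11
a_4 = 14: 241/156
a_5 = 2: 499/323

499/323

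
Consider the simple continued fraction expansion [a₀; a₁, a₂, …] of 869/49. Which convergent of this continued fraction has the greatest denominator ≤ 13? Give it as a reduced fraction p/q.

71/4

a_0 = 17: 17/1  (≤ bound)
a_1 = 1: 18/1  (≤ bound)
a_2 = 2: 53/3  (≤ bound)
a_3 = 1: 71/4  (≤ bound)
a_4 = 3: 266/15  (> 13, stop)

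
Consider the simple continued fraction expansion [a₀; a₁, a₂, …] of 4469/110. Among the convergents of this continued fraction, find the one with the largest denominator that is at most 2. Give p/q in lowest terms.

81/2

a_0 = 40: 40/1  (≤ bound)
a_1 = 1: 41/1  (≤ bound)
a_2 = 1: 81/2  (≤ bound)
a_3 = 1: 122/3  (> 2, stop)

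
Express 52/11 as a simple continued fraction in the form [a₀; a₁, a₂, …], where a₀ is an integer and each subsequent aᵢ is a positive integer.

52 = 4·11 + 8, so a_0 = 4
11 = 1·8 + 3, so a_1 = 1
8 = 2·3 + 2, so a_2 = 2
3 = 1·2 + 1, so a_3 = 1
2 = 2·1 + 0, so a_4 = 2

[4; 1, 2, 1, 2]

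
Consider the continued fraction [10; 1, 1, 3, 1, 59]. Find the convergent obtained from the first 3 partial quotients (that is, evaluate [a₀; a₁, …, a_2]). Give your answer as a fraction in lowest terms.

21/2

Use the convergent recurrence hₖ = aₖ·hₖ₋₁ + hₖ₋₂ (and likewise for the denominators kₖ):
a_0 = 10: 10/1
a_1 = 1: 11/1
a_2 = 1: 21/2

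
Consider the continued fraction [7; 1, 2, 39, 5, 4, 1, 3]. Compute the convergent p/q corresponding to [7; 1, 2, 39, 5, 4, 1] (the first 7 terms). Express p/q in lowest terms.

23645/3083

Start with 1.
4 + 1/(1/1) = 4 + 1/1 = 5/1
5 + 1/(5/1) = 5 + 1/5 = 26/5
39 + 1/(26/5) = 39 + 5/26 = 1019/26
2 + 1/(1019/26) = 2 + 26/1019 = 2064/1019
1 + 1/(2064/1019) = 1 + 1019/2064 = 3083/2064
7 + 1/(3083/2064) = 7 + 2064/3083 = 23645/3083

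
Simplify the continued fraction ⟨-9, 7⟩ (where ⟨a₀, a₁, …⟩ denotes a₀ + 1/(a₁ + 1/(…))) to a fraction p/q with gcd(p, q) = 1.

-62/7

Starting at the tail and folding back:
Start with 7.
-9 + 1/(7/1) = -9 + 1/7 = -62/7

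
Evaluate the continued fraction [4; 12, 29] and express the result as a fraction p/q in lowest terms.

Compute successive convergents:
a_0 = 4: 4/1
a_1 = 12: 49/12
a_2 = 29: 1425/349

1425/349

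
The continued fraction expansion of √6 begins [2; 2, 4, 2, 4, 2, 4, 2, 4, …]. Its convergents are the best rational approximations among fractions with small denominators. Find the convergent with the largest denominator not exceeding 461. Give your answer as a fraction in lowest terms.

a_0 = 2: 2/1  (≤ bound)
a_1 = 2: 5/2  (≤ bound)
a_2 = 4: 22/9  (≤ bound)
a_3 = 2: 49/20  (≤ bound)
a_4 = 4: 218/89  (≤ bound)
a_5 = 2: 485/198  (≤ bound)
a_6 = 4: 2158/881  (> 461, stop)

485/198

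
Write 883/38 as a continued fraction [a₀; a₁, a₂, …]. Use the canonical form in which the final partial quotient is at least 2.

[23; 4, 4, 2]

Repeatedly divide and take the remainder:
883 = 23·38 + 9, so a_0 = 23
38 = 4·9 + 2, so a_1 = 4
9 = 4·2 + 1, so a_2 = 4
2 = 2·1 + 0, so a_3 = 2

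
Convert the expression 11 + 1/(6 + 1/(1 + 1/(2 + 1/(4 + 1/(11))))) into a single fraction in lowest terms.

Start with 11.
4 + 1/(11/1) = 4 + 1/11 = 45/11
2 + 1/(45/11) = 2 + 11/45 = 101/45
1 + 1/(101/45) = 1 + 45/101 = 146/101
6 + 1/(146/101) = 6 + 101/146 = 977/146
11 + 1/(977/146) = 11 + 146/977 = 10893/977

10893/977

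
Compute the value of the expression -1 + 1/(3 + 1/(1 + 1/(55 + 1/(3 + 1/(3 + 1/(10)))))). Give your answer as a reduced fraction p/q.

Compute successive convergents:
a_0 = -1: -1/1
a_1 = 3: -2/3
a_2 = 1: -3/4
a_3 = 55: -167/223
a_4 = 3: -504/673
a_5 = 3: -1679/2242
a_6 = 10: -17294/23093

-17294/23093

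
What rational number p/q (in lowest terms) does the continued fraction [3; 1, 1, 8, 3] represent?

a_0 = 3: 3/1
a_1 = 1: 4/1
a_2 = 1: 7/2
a_3 = 8: 60/17
a_4 = 3: 187/53

187/53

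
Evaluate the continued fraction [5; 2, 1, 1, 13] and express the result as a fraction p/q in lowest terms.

367/68

Use the convergent recurrence hₖ = aₖ·hₖ₋₁ + hₖ₋₂ (and likewise for the denominators kₖ):
a_0 = 5: 5/1
a_1 = 2: 11/2
a_2 = 1: 16/3
a_3 = 1: 27/5
a_4 = 13: 367/68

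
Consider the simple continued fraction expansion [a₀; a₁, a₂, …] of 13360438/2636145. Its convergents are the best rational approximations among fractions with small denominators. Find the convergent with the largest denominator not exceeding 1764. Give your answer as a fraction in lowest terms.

223/44

a_0 = 5: 5/1  (≤ bound)
a_1 = 14: 71/14  (≤ bound)
a_2 = 1: 76/15  (≤ bound)
a_3 = 2: 223/44  (≤ bound)
a_4 = 56: 12564/2479  (> 1764, stop)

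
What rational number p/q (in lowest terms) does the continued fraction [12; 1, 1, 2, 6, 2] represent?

a_0 = 12: 12/1
a_1 = 1: 13/1
a_2 = 1: 25/2
a_3 = 2: 63/5
a_4 = 6: 403/32
a_5 = 2: 869/69

869/69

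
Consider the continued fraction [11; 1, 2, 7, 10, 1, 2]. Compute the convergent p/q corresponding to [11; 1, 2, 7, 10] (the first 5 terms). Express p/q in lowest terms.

2605/223

a_0 = 11: 11/1
a_1 = 1: 12/1
a_2 = 2: 35/3
a_3 = 7: 257/22
a_4 = 10: 2605/223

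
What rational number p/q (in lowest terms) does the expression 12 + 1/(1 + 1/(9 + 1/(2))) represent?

a_0 = 12: 12/1
a_1 = 1: 13/1
a_2 = 9: 129/10
a_3 = 2: 271/21

271/21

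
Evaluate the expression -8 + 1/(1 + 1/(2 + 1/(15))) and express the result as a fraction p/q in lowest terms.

-337/46

Start with 15.
2 + 1/(15/1) = 2 + 1/15 = 31/15
1 + 1/(31/15) = 1 + 15/31 = 46/31
-8 + 1/(46/31) = -8 + 31/46 = -337/46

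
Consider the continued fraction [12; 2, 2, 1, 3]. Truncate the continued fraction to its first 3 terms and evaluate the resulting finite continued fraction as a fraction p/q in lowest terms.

Start with 2.
2 + 1/(2/1) = 2 + 1/2 = 5/2
12 + 1/(5/2) = 12 + 2/5 = 62/5

62/5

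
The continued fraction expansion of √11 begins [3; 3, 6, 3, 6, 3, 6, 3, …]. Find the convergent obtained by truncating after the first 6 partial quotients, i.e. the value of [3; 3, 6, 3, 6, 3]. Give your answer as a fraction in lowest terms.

3970/1197

Work from the innermost term outward:
Start with 3.
6 + 1/(3/1) = 6 + 1/3 = 19/3
3 + 1/(19/3) = 3 + 3/19 = 60/19
6 + 1/(60/19) = 6 + 19/60 = 379/60
3 + 1/(379/60) = 3 + 60/379 = 1197/379
3 + 1/(1197/379) = 3 + 379/1197 = 3970/1197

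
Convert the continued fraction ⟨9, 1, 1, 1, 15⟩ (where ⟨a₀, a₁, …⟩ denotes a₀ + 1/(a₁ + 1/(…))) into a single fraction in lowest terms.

454/47

a_0 = 9: 9/1
a_1 = 1: 10/1
a_2 = 1: 19/2
a_3 = 1: 29/3
a_4 = 15: 454/47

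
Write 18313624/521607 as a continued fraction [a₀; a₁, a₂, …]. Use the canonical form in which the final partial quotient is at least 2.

18313624 ÷ 521607 → quotient 35, remainder 57379
521607 ÷ 57379 → quotient 9, remainder 5196
57379 ÷ 5196 → quotient 11, remainder 223
5196 ÷ 223 → quotient 23, remainder 67
223 ÷ 67 → quotient 3, remainder 22
67 ÷ 22 → quotient 3, remainder 1
22 ÷ 1 → quotient 22, remainder 0

[35; 9, 11, 23, 3, 3, 22]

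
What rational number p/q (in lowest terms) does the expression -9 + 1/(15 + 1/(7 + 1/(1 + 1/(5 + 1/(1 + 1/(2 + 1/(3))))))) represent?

Start with 3.
2 + 1/(3/1) = 2 + 1/3 = 7/3
1 + 1/(7/3) = 1 + 3/7 = 10/7
5 + 1/(10/7) = 5 + 7/10 = 57/10
1 + 1/(57/10) = 1 + 10/57 = 67/57
7 + 1/(67/57) = 7 + 57/67 = 526/67
15 + 1/(526/67) = 15 + 67/526 = 7957/526
-9 + 1/(7957/526) = -9 + 526/7957 = -71087/7957

-71087/7957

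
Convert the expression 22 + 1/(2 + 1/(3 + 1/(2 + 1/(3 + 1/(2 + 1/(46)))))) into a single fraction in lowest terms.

Starting at the tail and folding back:
Start with 46.
2 + 1/(46/1) = 2 + 1/46 = 93/46
3 + 1/(93/46) = 3 + 46/93 = 325/93
2 + 1/(325/93) = 2 + 93/325 = 743/325
3 + 1/(743/325) = 3 + 325/743 = 2554/743
2 + 1/(2554/743) = 2 + 743/2554 = 5851/2554
22 + 1/(5851/2554) = 22 + 2554/5851 = 131276/5851

131276/5851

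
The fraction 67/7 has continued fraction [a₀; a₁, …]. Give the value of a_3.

67 ÷ 7 → quotient 9, remainder 4
7 ÷ 4 → quotient 1, remainder 3
4 ÷ 3 → quotient 1, remainder 1
3 ÷ 1 → quotient 3, remainder 0

3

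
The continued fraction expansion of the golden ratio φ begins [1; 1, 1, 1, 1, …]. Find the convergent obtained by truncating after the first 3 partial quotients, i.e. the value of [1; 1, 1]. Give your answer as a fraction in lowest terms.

3/2

Use the convergent recurrence hₖ = aₖ·hₖ₋₁ + hₖ₋₂ (and likewise for the denominators kₖ):
a_0 = 1: 1/1
a_1 = 1: 2/1
a_2 = 1: 3/2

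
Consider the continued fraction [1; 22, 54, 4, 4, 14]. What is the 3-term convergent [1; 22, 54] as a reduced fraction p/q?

1243/1189

a_0 = 1: 1/1
a_1 = 22: 23/22
a_2 = 54: 1243/1189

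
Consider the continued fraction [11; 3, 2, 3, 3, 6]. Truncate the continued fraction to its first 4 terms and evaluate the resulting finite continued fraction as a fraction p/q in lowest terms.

271/24

Work from the innermost term outward:
Start with 3.
2 + 1/(3/1) = 2 + 1/3 = 7/3
3 + 1/(7/3) = 3 + 3/7 = 24/7
11 + 1/(24/7) = 11 + 7/24 = 271/24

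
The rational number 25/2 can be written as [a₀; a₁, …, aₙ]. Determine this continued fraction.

Run the Euclidean algorithm, recording each quotient:
⌊25/2⌋ = 12, remainder 1
⌊2/1⌋ = 2, remainder 0

[12; 2]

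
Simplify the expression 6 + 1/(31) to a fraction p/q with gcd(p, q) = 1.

187/31

Start with 31.
6 + 1/(31/1) = 6 + 1/31 = 187/31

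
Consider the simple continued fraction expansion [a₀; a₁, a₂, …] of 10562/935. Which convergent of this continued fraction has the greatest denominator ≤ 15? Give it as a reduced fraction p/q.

a_0 = 11: 11/1  (≤ bound)
a_1 = 3: 34/3  (≤ bound)
a_2 = 2: 79/7  (≤ bound)
a_3 = 1: 113/10  (≤ bound)
a_4 = 1: 192/17  (> 15, stop)

113/10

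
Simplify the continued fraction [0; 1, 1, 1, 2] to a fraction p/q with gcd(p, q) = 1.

Work from the innermost term outward:
Start with 2.
1 + 1/(2/1) = 1 + 1/2 = 3/2
1 + 1/(3/2) = 1 + 2/3 = 5/3
1 + 1/(5/3) = 1 + 3/5 = 8/5
0 + 1/(8/5) = 0 + 5/8 = 5/8

5/8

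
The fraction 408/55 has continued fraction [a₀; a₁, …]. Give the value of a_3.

408 = 7·55 + 23, so a_0 = 7
55 = 2·23 + 9, so a_1 = 2
23 = 2·9 + 5, so a_2 = 2
9 = 1·5 + 4, so a_3 = 1

1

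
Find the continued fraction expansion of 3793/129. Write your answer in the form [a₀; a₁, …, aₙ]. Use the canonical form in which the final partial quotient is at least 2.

[29; 2, 2, 12, 2]

Run the Euclidean algorithm, recording each quotient:
3793 = 29·129 + 52, so a_0 = 29
129 = 2·52 + 25, so a_1 = 2
52 = 2·25 + 2, so a_2 = 2
25 = 12·2 + 1, so a_3 = 12
2 = 2·1 + 0, so a_4 = 2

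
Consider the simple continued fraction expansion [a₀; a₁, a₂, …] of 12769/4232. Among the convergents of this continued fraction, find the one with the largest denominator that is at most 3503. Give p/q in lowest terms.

6297/2087

a_0 = 3: 3/1  (≤ bound)
a_1 = 57: 172/57  (≤ bound)
a_2 = 1: 175/58  (≤ bound)
a_3 = 35: 6297/2087  (≤ bound)
a_4 = 2: 12769/4232  (> 3503, stop)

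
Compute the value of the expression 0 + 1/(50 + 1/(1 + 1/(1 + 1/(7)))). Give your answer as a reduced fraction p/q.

15/758

a_0 = 0: 0/1
a_1 = 50: 1/50
a_2 = 1: 1/51
a_3 = 1: 2/101
a_4 = 7: 15/758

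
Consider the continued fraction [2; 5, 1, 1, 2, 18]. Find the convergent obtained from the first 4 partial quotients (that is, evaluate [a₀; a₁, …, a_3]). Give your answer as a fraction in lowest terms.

Start with 1.
1 + 1/(1/1) = 1 + 1/1 = 2/1
5 + 1/(2/1) = 5 + 1/2 = 11/2
2 + 1/(11/2) = 2 + 2/11 = 24/11

24/11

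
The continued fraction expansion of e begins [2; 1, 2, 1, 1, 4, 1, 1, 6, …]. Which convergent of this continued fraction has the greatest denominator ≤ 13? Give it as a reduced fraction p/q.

19/7

a_0 = 2: 2/1  (≤ bound)
a_1 = 1: 3/1  (≤ bound)
a_2 = 2: 8/3  (≤ bound)
a_3 = 1: 11/4  (≤ bound)
a_4 = 1: 19/7  (≤ bound)
a_5 = 4: 87/32  (> 13, stop)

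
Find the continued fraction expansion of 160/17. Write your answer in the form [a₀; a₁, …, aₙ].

[9; 2, 2, 3]

Apply division with remainder until the remainder is 0:
160 = 9·17 + 7, so a_0 = 9
17 = 2·7 + 3, so a_1 = 2
7 = 2·3 + 1, so a_2 = 2
3 = 3·1 + 0, so a_3 = 3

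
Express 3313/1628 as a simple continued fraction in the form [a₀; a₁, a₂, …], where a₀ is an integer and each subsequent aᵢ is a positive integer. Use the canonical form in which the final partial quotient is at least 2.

Repeatedly divide and take the remainder:
3313 ÷ 1628 → quotient 2, remainder 57
1628 ÷ 57 → quotient 28, remainder 32
57 ÷ 32 → quotient 1, remainder 25
32 ÷ 25 → quotient 1, remainder 7
25 ÷ 7 → quotient 3, remainder 4
7 ÷ 4 → quotient 1, remainder 3
4 ÷ 3 → quotient 1, remainder 1
3 ÷ 1 → quotient 3, remainder 0

[2; 28, 1, 1, 3, 1, 1, 3]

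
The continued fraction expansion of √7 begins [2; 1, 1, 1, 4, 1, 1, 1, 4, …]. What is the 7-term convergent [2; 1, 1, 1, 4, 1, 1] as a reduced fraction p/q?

82/31

Compute successive convergents:
a_0 = 2: 2/1
a_1 = 1: 3/1
a_2 = 1: 5/2
a_3 = 1: 8/3
a_4 = 4: 37/14
a_5 = 1: 45/17
a_6 = 1: 82/31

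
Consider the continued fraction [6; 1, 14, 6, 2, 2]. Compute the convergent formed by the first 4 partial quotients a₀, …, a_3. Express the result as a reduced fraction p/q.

631/91

Start with 6.
14 + 1/(6/1) = 14 + 1/6 = 85/6
1 + 1/(85/6) = 1 + 6/85 = 91/85
6 + 1/(91/85) = 6 + 85/91 = 631/91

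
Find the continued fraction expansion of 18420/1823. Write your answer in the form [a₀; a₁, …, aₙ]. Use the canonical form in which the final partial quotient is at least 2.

18420 = 10·1823 + 190, so a_0 = 10
1823 = 9·190 + 113, so a_1 = 9
190 = 1·113 + 77, so a_2 = 1
113 = 1·77 + 36, so a_3 = 1
77 = 2·36 + 5, so a_4 = 2
36 = 7·5 + 1, so a_5 = 7
5 = 5·1 + 0, so a_6 = 5

[10; 9, 1, 1, 2, 7, 5]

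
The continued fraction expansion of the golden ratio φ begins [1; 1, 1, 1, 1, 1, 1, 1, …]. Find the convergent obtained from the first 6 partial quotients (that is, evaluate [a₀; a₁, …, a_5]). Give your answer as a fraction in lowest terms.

13/8

Build up convergents one term at a time:
a_0 = 1: 1/1
a_1 = 1: 2/1
a_2 = 1: 3/2
a_3 = 1: 5/3
a_4 = 1: 8/5
a_5 = 1: 13/8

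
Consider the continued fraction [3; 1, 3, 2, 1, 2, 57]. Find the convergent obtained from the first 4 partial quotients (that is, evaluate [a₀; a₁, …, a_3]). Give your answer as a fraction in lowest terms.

34/9

Start with 2.
3 + 1/(2/1) = 3 + 1/2 = 7/2
1 + 1/(7/2) = 1 + 2/7 = 9/7
3 + 1/(9/7) = 3 + 7/9 = 34/9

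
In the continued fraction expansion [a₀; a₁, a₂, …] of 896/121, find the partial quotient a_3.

896 = 7·121 + 49, so a_0 = 7
121 = 2·49 + 23, so a_1 = 2
49 = 2·23 + 3, so a_2 = 2
23 = 7·3 + 2, so a_3 = 7

7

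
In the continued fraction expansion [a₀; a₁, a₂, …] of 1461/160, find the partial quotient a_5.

1

Run the Euclidean algorithm, recording each quotient:
⌊1461/160⌋ = 9, remainder 21
⌊160/21⌋ = 7, remainder 13
⌊21/13⌋ = 1, remainder 8
⌊13/8⌋ = 1, remainder 5
⌊8/5⌋ = 1, remainder 3
⌊5/3⌋ = 1, remainder 2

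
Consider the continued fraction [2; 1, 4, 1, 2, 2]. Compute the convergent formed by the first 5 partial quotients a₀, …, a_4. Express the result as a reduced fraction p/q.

Start with 2.
1 + 1/(2/1) = 1 + 1/2 = 3/2
4 + 1/(3/2) = 4 + 2/3 = 14/3
1 + 1/(14/3) = 1 + 3/14 = 17/14
2 + 1/(17/14) = 2 + 14/17 = 48/17

48/17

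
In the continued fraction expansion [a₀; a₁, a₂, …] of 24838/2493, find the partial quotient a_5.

2

Apply division with remainder until the remainder is 0:
⌊24838/2493⌋ = 9, remainder 2401
⌊2493/2401⌋ = 1, remainder 92
⌊2401/92⌋ = 26, remainder 9
⌊92/9⌋ = 10, remainder 2
⌊9/2⌋ = 4, remainder 1
⌊2/1⌋ = 2, remainder 0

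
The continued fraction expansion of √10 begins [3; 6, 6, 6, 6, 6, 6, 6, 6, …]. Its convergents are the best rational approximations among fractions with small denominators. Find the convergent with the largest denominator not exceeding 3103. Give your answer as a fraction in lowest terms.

a_0 = 3: 3/1  (≤ bound)
a_1 = 6: 19/6  (≤ bound)
a_2 = 6: 117/37  (≤ bound)
a_3 = 6: 721/228  (≤ bound)
a_4 = 6: 4443/1405  (≤ bound)
a_5 = 6: 27379/8658  (> 3103, stop)

4443/1405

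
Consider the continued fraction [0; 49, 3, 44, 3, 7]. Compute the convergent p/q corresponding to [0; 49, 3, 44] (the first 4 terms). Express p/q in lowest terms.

133/6561

Starting at the tail and folding back:
Start with 44.
3 + 1/(44/1) = 3 + 1/44 = 133/44
49 + 1/(133/44) = 49 + 44/133 = 6561/133
0 + 1/(6561/133) = 0 + 133/6561 = 133/6561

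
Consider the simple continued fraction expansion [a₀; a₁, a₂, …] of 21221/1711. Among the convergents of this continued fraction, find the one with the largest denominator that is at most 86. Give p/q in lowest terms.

893/72

List convergents until the denominator exceeds the bound:
a_0 = 12: 12/1  (≤ bound)
a_1 = 2: 25/2  (≤ bound)
a_2 = 2: 62/5  (≤ bound)
a_3 = 14: 893/72  (≤ bound)
a_4 = 2: 1848/149  (> 86, stop)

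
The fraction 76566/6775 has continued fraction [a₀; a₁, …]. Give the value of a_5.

⌊76566/6775⌋ = 11, remainder 2041
⌊6775/2041⌋ = 3, remainder 652
⌊2041/652⌋ = 3, remainder 85
⌊652/85⌋ = 7, remainder 57
⌊85/57⌋ = 1, remainder 28
⌊57/28⌋ = 2, remainder 1

2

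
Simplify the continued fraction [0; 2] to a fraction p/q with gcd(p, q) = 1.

Use the convergent recurrence hₖ = aₖ·hₖ₋₁ + hₖ₋₂ (and likewise for the denominators kₖ):
a_0 = 0: 0/1
a_1 = 2: 1/2

1/2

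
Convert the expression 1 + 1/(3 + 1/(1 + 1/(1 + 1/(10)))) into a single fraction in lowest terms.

Compute successive convergents:
a_0 = 1: 1/1
a_1 = 3: 4/3
a_2 = 1: 5/4
a_3 = 1: 9/7
a_4 = 10: 95/74

95/74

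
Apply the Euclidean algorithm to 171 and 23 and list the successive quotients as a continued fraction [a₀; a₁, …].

Repeatedly divide and take the remainder:
⌊171/23⌋ = 7, remainder 10
⌊23/10⌋ = 2, remainder 3
⌊10/3⌋ = 3, remainder 1
⌊3/1⌋ = 3, remainder 0

[7; 2, 3, 3]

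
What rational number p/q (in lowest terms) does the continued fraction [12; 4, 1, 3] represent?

232/19

Compute successive convergents:
a_0 = 12: 12/1
a_1 = 4: 49/4
a_2 = 1: 61/5
a_3 = 3: 232/19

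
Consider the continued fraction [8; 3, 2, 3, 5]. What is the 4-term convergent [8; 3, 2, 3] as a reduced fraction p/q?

199/24

Work from the innermost term outward:
Start with 3.
2 + 1/(3/1) = 2 + 1/3 = 7/3
3 + 1/(7/3) = 3 + 3/7 = 24/7
8 + 1/(24/7) = 8 + 7/24 = 199/24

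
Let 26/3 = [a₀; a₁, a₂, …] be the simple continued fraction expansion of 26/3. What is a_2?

2

Repeatedly divide and take the remainder:
26 = 8·3 + 2, so a_0 = 8
3 = 1·2 + 1, so a_1 = 1
2 = 2·1 + 0, so a_2 = 2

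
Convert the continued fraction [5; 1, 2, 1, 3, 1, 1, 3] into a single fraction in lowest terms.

694/121

Start with 3.
1 + 1/(3/1) = 1 + 1/3 = 4/3
1 + 1/(4/3) = 1 + 3/4 = 7/4
3 + 1/(7/4) = 3 + 4/7 = 25/7
1 + 1/(25/7) = 1 + 7/25 = 32/25
2 + 1/(32/25) = 2 + 25/32 = 89/32
1 + 1/(89/32) = 1 + 32/89 = 121/89
5 + 1/(121/89) = 5 + 89/121 = 694/121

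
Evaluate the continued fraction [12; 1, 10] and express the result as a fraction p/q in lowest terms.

Start with 10.
1 + 1/(10/1) = 1 + 1/10 = 11/10
12 + 1/(11/10) = 12 + 10/11 = 142/11

142/11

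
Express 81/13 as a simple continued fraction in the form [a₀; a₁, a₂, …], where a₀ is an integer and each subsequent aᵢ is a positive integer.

⌊81/13⌋ = 6, remainder 3
⌊13/3⌋ = 4, remainder 1
⌊3/1⌋ = 3, remainder 0

[6; 4, 3]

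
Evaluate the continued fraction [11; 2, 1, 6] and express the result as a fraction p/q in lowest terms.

Start with 6.
1 + 1/(6/1) = 1 + 1/6 = 7/6
2 + 1/(7/6) = 2 + 6/7 = 20/7
11 + 1/(20/7) = 11 + 7/20 = 227/20

227/20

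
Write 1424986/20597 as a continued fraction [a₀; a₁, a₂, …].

1424986 ÷ 20597 → quotient 69, remainder 3793
20597 ÷ 3793 → quotient 5, remainder 1632
3793 ÷ 1632 → quotient 2, remainder 529
1632 ÷ 529 → quotient 3, remainder 45
529 ÷ 45 → quotient 11, remainder 34
45 ÷ 34 → quotient 1, remainder 11
34 ÷ 11 → quotient 3, remainder 1
11 ÷ 1 → quotient 11, remainder 0

[69; 5, 2, 3, 11, 1, 3, 11]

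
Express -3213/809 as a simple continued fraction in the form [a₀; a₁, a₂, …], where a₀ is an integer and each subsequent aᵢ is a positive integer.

Repeatedly divide and take the remainder:
⌊-3213/809⌋ = -4, remainder 23
⌊809/23⌋ = 35, remainder 4
⌊23/4⌋ = 5, remainder 3
⌊4/3⌋ = 1, remainder 1
⌊3/1⌋ = 3, remainder 0

[-4; 35, 5, 1, 3]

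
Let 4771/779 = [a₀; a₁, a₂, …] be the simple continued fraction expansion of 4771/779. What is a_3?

3

4771 = 6·779 + 97, so a_0 = 6
779 = 8·97 + 3, so a_1 = 8
97 = 32·3 + 1, so a_2 = 32
3 = 3·1 + 0, so a_3 = 3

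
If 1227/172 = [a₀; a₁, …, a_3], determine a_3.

1227 = 7·172 + 23, so a_0 = 7
172 = 7·23 + 11, so a_1 = 7
23 = 2·11 + 1, so a_2 = 2
11 = 11·1 + 0, so a_3 = 11

11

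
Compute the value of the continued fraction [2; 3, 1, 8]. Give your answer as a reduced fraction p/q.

Starting at the tail and folding back:
Start with 8.
1 + 1/(8/1) = 1 + 1/8 = 9/8
3 + 1/(9/8) = 3 + 8/9 = 35/9
2 + 1/(35/9) = 2 + 9/35 = 79/35

79/35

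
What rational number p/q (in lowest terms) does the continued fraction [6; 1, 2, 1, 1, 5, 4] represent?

a_0 = 6: 6/1
a_1 = 1: 7/1
a_2 = 2: 20/3
a_3 = 1: 27/4
a_4 = 1: 47/7
a_5 = 5: 262/39
a_6 = 4: 1095/163

1095/163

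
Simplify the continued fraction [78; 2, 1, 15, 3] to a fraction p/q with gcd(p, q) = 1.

11281/144

Start with 3.
15 + 1/(3/1) = 15 + 1/3 = 46/3
1 + 1/(46/3) = 1 + 3/46 = 49/46
2 + 1/(49/46) = 2 + 46/49 = 144/49
78 + 1/(144/49) = 78 + 49/144 = 11281/144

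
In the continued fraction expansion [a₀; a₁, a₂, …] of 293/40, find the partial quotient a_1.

⌊293/40⌋ = 7, remainder 13
⌊40/13⌋ = 3, remainder 1

3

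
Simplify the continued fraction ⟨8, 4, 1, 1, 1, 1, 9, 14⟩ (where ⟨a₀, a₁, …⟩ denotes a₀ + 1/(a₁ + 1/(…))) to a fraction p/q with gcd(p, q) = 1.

25613/3117

Build up convergents one term at a time:
a_0 = 8: 8/1
a_1 = 4: 33/4
a_2 = 1: 41/5
a_3 = 1: 74/9
a_4 = 1: 115/14
a_5 = 1: 189/23
a_6 = 9: 1816/221
a_7 = 14: 25613/3117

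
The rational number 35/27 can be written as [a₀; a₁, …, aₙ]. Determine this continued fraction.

35 = 1·27 + 8, so a_0 = 1
27 = 3·8 + 3, so a_1 = 3
8 = 2·3 + 2, so a_2 = 2
3 = 1·2 + 1, so a_3 = 1
2 = 2·1 + 0, so a_4 = 2

[1; 3, 2, 1, 2]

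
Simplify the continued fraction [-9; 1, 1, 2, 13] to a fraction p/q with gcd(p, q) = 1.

Start with 13.
2 + 1/(13/1) = 2 + 1/13 = 27/13
1 + 1/(27/13) = 1 + 13/27 = 40/27
1 + 1/(40/27) = 1 + 27/40 = 67/40
-9 + 1/(67/40) = -9 + 40/67 = -563/67

-563/67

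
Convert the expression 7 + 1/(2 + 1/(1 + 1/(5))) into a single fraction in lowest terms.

Compute successive convergents:
a_0 = 7: 7/1
a_1 = 2: 15/2
a_2 = 1: 22/3
a_3 = 5: 125/17

125/17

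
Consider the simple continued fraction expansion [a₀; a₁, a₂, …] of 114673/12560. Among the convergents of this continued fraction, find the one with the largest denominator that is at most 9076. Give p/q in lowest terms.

a_0 = 9: 9/1  (≤ bound)
a_1 = 7: 64/7  (≤ bound)
a_2 = 1: 73/8  (≤ bound)
a_3 = 2: 210/23  (≤ bound)
a_4 = 4: 913/100  (≤ bound)
a_5 = 6: 5688/623  (≤ bound)
a_6 = 20: 114673/12560  (> 9076, stop)

5688/623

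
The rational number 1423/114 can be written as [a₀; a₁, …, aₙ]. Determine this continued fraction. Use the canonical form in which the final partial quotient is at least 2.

1423 = 12·114 + 55, so a_0 = 12
114 = 2·55 + 4, so a_1 = 2
55 = 13·4 + 3, so a_2 = 13
4 = 1·3 + 1, so a_3 = 1
3 = 3·1 + 0, so a_4 = 3

[12; 2, 13, 1, 3]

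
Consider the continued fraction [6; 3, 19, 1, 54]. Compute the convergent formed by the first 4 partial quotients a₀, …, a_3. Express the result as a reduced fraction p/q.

Compute successive convergents:
a_0 = 6: 6/1
a_1 = 3: 19/3
a_2 = 19: 367/58
a_3 = 1: 386/61

386/61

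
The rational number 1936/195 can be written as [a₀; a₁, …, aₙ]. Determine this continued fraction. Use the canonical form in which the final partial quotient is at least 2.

[9; 1, 12, 1, 13]

1936 = 9·195 + 181, so a_0 = 9
195 = 1·181 + 14, so a_1 = 1
181 = 12·14 + 13, so a_2 = 12
14 = 1·13 + 1, so a_3 = 1
13 = 13·1 + 0, so a_4 = 13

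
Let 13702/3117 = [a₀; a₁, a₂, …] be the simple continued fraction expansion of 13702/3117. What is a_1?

13702 ÷ 3117 → quotient 4, remainder 1234
3117 ÷ 1234 → quotient 2, remainder 649

2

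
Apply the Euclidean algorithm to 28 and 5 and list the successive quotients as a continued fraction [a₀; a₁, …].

[5; 1, 1, 2]

28 ÷ 5 → quotient 5, remainder 3
5 ÷ 3 → quotient 1, remainder 2
3 ÷ 2 → quotient 1, remainder 1
2 ÷ 1 → quotient 2, remainder 0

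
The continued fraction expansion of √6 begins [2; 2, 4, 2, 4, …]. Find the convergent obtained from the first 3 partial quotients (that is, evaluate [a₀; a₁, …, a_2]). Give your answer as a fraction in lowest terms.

22/9

Start with 4.
2 + 1/(4/1) = 2 + 1/4 = 9/4
2 + 1/(9/4) = 2 + 4/9 = 22/9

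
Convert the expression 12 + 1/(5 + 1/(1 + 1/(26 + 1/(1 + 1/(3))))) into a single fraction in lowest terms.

Start with 3.
1 + 1/(3/1) = 1 + 1/3 = 4/3
26 + 1/(4/3) = 26 + 3/4 = 107/4
1 + 1/(107/4) = 1 + 4/107 = 111/107
5 + 1/(111/107) = 5 + 107/111 = 662/111
12 + 1/(662/111) = 12 + 111/662 = 8055/662

8055/662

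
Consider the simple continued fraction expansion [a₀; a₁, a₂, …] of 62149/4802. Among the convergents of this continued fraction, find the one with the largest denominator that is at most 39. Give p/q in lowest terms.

List convergents until the denominator exceeds the bound:
a_0 = 12: 12/1  (≤ bound)
a_1 = 1: 13/1  (≤ bound)
a_2 = 16: 220/17  (≤ bound)
a_3 = 2: 453/35  (≤ bound)
a_4 = 1: 673/52  (> 39, stop)

453/35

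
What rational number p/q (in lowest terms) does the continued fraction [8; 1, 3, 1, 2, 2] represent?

290/33

Collapse the nested fraction from the inside out:
Start with 2.
2 + 1/(2/1) = 2 + 1/2 = 5/2
1 + 1/(5/2) = 1 + 2/5 = 7/5
3 + 1/(7/5) = 3 + 5/7 = 26/7
1 + 1/(26/7) = 1 + 7/26 = 33/26
8 + 1/(33/26) = 8 + 26/33 = 290/33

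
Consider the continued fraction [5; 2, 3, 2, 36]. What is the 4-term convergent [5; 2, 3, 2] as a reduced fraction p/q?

Start with 2.
3 + 1/(2/1) = 3 + 1/2 = 7/2
2 + 1/(7/2) = 2 + 2/7 = 16/7
5 + 1/(16/7) = 5 + 7/16 = 87/16

87/16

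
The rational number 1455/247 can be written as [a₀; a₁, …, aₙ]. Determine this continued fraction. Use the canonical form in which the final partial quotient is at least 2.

[5; 1, 8, 6, 1, 3]

⌊1455/247⌋ = 5, remainder 220
⌊247/220⌋ = 1, remainder 27
⌊220/27⌋ = 8, remainder 4
⌊27/4⌋ = 6, remainder 3
⌊4/3⌋ = 1, remainder 1
⌊3/1⌋ = 3, remainder 0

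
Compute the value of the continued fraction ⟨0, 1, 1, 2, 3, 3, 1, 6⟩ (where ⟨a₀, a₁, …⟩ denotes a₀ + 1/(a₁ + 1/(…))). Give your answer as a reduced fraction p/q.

a_0 = 0: 0/1
a_1 = 1: 1/1
a_2 = 1: 1/2
a_3 = 2: 3/5
a_4 = 3: 10/17
a_5 = 3: 33/56
a_6 = 1: 43/73
a_7 = 6: 291/494

291/494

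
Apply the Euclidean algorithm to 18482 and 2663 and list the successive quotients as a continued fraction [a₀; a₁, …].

[6; 1, 15, 1, 2, 1, 39]

18482 ÷ 2663 → quotient 6, remainder 2504
2663 ÷ 2504 → quotient 1, remainder 159
2504 ÷ 159 → quotient 15, remainder 119
159 ÷ 119 → quotient 1, remainder 40
119 ÷ 40 → quotient 2, remainder 39
40 ÷ 39 → quotient 1, remainder 1
39 ÷ 1 → quotient 39, remainder 0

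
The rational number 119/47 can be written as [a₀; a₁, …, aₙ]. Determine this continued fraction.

[2; 1, 1, 7, 3]

Apply division with remainder until the remainder is 0:
119 = 2·47 + 25, so a_0 = 2
47 = 1·25 + 22, so a_1 = 1
25 = 1·22 + 3, so a_2 = 1
22 = 7·3 + 1, so a_3 = 7
3 = 3·1 + 0, so a_4 = 3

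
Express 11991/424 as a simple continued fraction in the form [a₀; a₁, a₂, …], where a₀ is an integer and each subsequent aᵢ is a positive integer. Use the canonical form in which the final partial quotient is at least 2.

⌊11991/424⌋ = 28, remainder 119
⌊424/119⌋ = 3, remainder 67
⌊119/67⌋ = 1, remainder 52
⌊67/52⌋ = 1, remainder 15
⌊52/15⌋ = 3, remainder 7
⌊15/7⌋ = 2, remainder 1
⌊7/1⌋ = 7, remainder 0

[28; 3, 1, 1, 3, 2, 7]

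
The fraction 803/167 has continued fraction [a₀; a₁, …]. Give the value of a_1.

Run the Euclidean algorithm, recording each quotient:
803 ÷ 167 → quotient 4, remainder 135
167 ÷ 135 → quotient 1, remainder 32

1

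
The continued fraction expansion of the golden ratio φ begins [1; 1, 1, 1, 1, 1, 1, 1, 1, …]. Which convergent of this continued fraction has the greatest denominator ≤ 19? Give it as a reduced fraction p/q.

List convergents until the denominator exceeds the bound:
a_0 = 1: 1/1  (≤ bound)
a_1 = 1: 2/1  (≤ bound)
a_2 = 1: 3/2  (≤ bound)
a_3 = 1: 5/3  (≤ bound)
a_4 = 1: 8/5  (≤ bound)
a_5 = 1: 13/8  (≤ bound)
a_6 = 1: 21/13  (≤ bound)
a_7 = 1: 34/21  (> 19, stop)

21/13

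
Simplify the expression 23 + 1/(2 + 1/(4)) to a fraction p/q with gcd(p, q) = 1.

211/9

Starting at the tail and folding back:
Start with 4.
2 + 1/(4/1) = 2 + 1/4 = 9/4
23 + 1/(9/4) = 23 + 4/9 = 211/9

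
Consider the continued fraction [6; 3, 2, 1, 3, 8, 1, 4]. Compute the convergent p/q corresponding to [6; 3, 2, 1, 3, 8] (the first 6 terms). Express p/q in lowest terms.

Compute successive convergents:
a_0 = 6: 6/1
a_1 = 3: 19/3
a_2 = 2: 44/7
a_3 = 1: 63/10
a_4 = 3: 233/37
a_5 = 8: 1927/306

1927/306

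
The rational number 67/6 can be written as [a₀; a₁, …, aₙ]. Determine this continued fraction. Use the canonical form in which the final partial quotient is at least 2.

[11; 6]

Apply division with remainder until the remainder is 0:
67 = 11·6 + 1, so a_0 = 11
6 = 6·1 + 0, so a_1 = 6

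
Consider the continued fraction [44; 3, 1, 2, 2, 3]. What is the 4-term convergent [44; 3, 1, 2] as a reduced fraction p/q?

Start with 2.
1 + 1/(2/1) = 1 + 1/2 = 3/2
3 + 1/(3/2) = 3 + 2/3 = 11/3
44 + 1/(11/3) = 44 + 3/11 = 487/11

487/11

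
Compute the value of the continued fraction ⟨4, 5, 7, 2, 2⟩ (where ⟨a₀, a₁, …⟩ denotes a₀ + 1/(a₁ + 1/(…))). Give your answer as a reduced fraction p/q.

Compute successive convergents:
a_0 = 4: 4/1
a_1 = 5: 21/5
a_2 = 7: 151/36
a_3 = 2: 323/77
a_4 = 2: 797/190

797/190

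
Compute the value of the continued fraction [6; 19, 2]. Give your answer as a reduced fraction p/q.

236/39

a_0 = 6: 6/1
a_1 = 19: 115/19
a_2 = 2: 236/39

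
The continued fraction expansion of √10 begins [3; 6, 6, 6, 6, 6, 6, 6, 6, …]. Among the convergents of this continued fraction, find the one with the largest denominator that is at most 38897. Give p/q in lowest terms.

27379/8658

a_0 = 3: 3/1  (≤ bound)
a_1 = 6: 19/6  (≤ bound)
a_2 = 6: 117/37  (≤ bound)
a_3 = 6: 721/228  (≤ bound)
a_4 = 6: 4443/1405  (≤ bound)
a_5 = 6: 27379/8658  (≤ bound)
a_6 = 6: 168717/53353  (> 38897, stop)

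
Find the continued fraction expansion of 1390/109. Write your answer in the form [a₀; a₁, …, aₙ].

1390 ÷ 109 → quotient 12, remainder 82
109 ÷ 82 → quotient 1, remainder 27
82 ÷ 27 → quotient 3, remainder 1
27 ÷ 1 → quotient 27, remainder 0

[12; 1, 3, 27]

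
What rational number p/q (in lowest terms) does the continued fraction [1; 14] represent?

a_0 = 1: 1/1
a_1 = 14: 15/14

15/14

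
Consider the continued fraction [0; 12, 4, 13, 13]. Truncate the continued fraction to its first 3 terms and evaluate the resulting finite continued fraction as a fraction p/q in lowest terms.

Start with 4.
12 + 1/(4/1) = 12 + 1/4 = 49/4
0 + 1/(49/4) = 0 + 4/49 = 4/49

4/49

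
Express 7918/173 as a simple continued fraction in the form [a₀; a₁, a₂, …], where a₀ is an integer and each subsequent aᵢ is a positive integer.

[45; 1, 3, 3, 13]

Apply division with remainder until the remainder is 0:
⌊7918/173⌋ = 45, remainder 133
⌊173/133⌋ = 1, remainder 40
⌊133/40⌋ = 3, remainder 13
⌊40/13⌋ = 3, remainder 1
⌊13/1⌋ = 13, remainder 0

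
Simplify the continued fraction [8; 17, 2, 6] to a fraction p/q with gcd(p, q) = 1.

1829/227

a_0 = 8: 8/1
a_1 = 17: 137/17
a_2 = 2: 282/35
a_3 = 6: 1829/227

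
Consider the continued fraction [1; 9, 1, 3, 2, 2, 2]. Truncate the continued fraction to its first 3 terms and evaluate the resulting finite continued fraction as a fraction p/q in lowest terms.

11/10

a_0 = 1: 1/1
a_1 = 9: 10/9
a_2 = 1: 11/10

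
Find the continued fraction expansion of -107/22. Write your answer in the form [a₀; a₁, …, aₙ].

Apply division with remainder until the remainder is 0:
-107 ÷ 22 → quotient -5, remainder 3
22 ÷ 3 → quotient 7, remainder 1
3 ÷ 1 → quotient 3, remainder 0

[-5; 7, 3]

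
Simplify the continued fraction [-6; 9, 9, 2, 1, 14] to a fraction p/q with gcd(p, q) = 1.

-22047/3743

a_0 = -6: -6/1
a_1 = 9: -53/9
a_2 = 9: -483/82
a_3 = 2: -1019/173
a_4 = 1: -1502/255
a_5 = 14: -22047/3743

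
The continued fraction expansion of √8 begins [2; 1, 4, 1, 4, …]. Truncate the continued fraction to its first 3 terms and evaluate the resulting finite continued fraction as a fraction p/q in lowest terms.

Start with 4.
1 + 1/(4/1) = 1 + 1/4 = 5/4
2 + 1/(5/4) = 2 + 4/5 = 14/5

14/5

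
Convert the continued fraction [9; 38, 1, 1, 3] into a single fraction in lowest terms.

2437/270

Compute successive convergents:
a_0 = 9: 9/1
a_1 = 38: 343/38
a_2 = 1: 352/39
a_3 = 1: 695/77
a_4 = 3: 2437/270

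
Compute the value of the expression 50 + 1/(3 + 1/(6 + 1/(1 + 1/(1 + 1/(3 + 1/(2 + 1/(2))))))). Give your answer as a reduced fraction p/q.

40606/807

Start with 2.
2 + 1/(2/1) = 2 + 1/2 = 5/2
3 + 1/(5/2) = 3 + 2/5 = 17/5
1 + 1/(17/5) = 1 + 5/17 = 22/17
1 + 1/(22/17) = 1 + 17/22 = 39/22
6 + 1/(39/22) = 6 + 22/39 = 256/39
3 + 1/(256/39) = 3 + 39/256 = 807/256
50 + 1/(807/256) = 50 + 256/807 = 40606/807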